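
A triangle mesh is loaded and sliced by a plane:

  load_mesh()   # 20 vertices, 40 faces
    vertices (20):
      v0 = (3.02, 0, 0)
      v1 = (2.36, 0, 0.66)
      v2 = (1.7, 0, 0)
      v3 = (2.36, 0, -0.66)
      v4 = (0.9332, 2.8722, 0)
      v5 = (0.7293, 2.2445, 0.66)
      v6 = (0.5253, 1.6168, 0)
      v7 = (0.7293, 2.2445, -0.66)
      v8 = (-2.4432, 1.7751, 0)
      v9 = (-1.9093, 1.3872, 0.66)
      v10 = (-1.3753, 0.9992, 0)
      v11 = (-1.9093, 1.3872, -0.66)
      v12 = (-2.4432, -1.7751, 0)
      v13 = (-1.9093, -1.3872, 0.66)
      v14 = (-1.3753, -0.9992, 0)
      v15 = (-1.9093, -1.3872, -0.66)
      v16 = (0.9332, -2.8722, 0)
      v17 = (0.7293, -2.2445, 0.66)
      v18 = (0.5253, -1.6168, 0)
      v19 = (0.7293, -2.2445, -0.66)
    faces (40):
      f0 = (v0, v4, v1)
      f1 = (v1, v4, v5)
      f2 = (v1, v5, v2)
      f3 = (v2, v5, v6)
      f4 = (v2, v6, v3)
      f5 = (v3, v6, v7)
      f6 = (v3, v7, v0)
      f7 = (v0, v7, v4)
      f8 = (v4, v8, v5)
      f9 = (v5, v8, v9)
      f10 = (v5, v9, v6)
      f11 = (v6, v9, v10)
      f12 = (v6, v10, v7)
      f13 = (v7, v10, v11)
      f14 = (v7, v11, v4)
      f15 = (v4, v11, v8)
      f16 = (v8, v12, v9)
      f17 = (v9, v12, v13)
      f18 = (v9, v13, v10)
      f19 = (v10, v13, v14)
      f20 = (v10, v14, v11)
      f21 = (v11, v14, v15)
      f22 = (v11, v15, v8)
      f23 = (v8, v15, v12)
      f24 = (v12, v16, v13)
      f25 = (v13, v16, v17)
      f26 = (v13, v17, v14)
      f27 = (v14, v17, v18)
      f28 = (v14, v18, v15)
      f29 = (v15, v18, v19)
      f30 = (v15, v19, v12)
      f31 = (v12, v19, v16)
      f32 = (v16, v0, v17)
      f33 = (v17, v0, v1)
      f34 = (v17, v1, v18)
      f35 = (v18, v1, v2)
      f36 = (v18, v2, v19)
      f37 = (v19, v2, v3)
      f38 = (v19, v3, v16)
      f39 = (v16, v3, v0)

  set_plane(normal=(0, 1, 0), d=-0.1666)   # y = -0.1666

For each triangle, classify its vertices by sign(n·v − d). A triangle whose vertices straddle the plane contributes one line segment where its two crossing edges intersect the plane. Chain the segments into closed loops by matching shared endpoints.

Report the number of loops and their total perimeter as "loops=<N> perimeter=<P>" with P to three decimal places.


loops=2 perimeter=7.129

Straddling triangles (16 of 40):
  (v8,v12,v9) [+-+] → (-2.4432, -0.1666, 0)–(-2.17163, -0.1666, 0.335708)  len=0.4318
  (v9,v12,v13) [+--] → (-2.17163, -0.1666, 0.335708)–(-1.9093, -0.1666, 0.66)  len=0.4171
  (v9,v13,v10) [+-+] → (-1.9093, -0.1666, 0.66)–(-1.63617, -0.1666, 0.322422)  len=0.4342
  (v10,v13,v14) [+--] → (-1.63617, -0.1666, 0.322422)–(-1.3753, -0.1666, 0)  len=0.4147
  (v10,v14,v11) [+-+] → (-1.3753, -0.1666, 0)–(-1.56161, -0.1666, -0.23027)  len=0.2962
  (v11,v14,v15) [+--] → (-1.56161, -0.1666, -0.23027)–(-1.9093, -0.1666, -0.66)  len=0.5528
  (v11,v15,v8) [+-+] → (-1.9093, -0.1666, -0.66)–(-2.11538, -0.1666, -0.40525)  len=0.3277
  (v8,v15,v12) [+--] → (-2.11538, -0.1666, -0.40525)–(-2.4432, -0.1666, 0)  len=0.5212
  (v16,v0,v17) [-+-] → (2.89896, -0.1666, 0)–(2.84997, -0.1666, 0.0489891)  len=0.0693
  (v17,v0,v1) [-++] → (2.84997, -0.1666, 0.0489891)–(2.23896, -0.1666, 0.66)  len=0.8641
  (v17,v1,v18) [-+-] → (2.23896, -0.1666, 0.66)–(2.17095, -0.1666, 0.591992)  len=0.0962
  (v18,v1,v2) [-++] → (2.17095, -0.1666, 0.591992)–(1.57896, -0.1666, 0)  len=0.8372
  (v18,v2,v19) [-+-] → (1.57896, -0.1666, 0)–(1.62795, -0.1666, -0.0489891)  len=0.0693
  (v19,v2,v3) [-++] → (1.62795, -0.1666, -0.0489891)–(2.23896, -0.1666, -0.66)  len=0.8641
  (v19,v3,v16) [-+-] → (2.23896, -0.1666, -0.66)–(2.27724, -0.1666, -0.621717)  len=0.0541
  (v16,v3,v0) [-++] → (2.27724, -0.1666, -0.621717)–(2.89896, -0.1666, 0)  len=0.8792

Chained into 2 loop(s):
  loop 1: 8 segments, perimeter = 3.3958
  loop 2: 8 segments, perimeter = 3.7335
Total perimeter = 7.129


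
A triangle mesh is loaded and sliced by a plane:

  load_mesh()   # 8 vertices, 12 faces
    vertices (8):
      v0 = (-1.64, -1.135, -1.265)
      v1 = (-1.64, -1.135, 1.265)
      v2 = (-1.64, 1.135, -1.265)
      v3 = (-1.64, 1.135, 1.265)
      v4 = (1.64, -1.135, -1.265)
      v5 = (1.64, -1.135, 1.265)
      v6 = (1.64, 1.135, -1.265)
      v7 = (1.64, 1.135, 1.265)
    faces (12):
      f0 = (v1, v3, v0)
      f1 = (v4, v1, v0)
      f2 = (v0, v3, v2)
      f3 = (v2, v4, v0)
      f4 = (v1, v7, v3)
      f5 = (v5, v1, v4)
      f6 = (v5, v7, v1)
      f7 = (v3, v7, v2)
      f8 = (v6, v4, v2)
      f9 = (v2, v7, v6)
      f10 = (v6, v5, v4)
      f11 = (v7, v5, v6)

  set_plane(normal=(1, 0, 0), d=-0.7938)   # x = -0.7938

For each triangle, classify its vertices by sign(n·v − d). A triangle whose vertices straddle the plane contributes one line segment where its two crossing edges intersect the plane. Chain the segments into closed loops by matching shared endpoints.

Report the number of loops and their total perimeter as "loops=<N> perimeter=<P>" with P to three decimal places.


Straddling triangles (8 of 12):
  (v4,v1,v0) [+--] → (-0.7938, -1.135, 0.612291)–(-0.7938, -1.135, -1.265)  len=1.8773
  (v2,v4,v0) [-+-] → (-0.7938, 0.549368, -1.265)–(-0.7938, -1.135, -1.265)  len=1.6844
  (v1,v7,v3) [-+-] → (-0.7938, -0.549368, 1.265)–(-0.7938, 1.135, 1.265)  len=1.6844
  (v5,v1,v4) [+-+] → (-0.7938, -1.135, 1.265)–(-0.7938, -1.135, 0.612291)  len=0.6527
  (v5,v7,v1) [++-] → (-0.7938, -0.549368, 1.265)–(-0.7938, -1.135, 1.265)  len=0.5856
  (v3,v7,v2) [-+-] → (-0.7938, 1.135, 1.265)–(-0.7938, 1.135, -0.612291)  len=1.8773
  (v6,v4,v2) [++-] → (-0.7938, 0.549368, -1.265)–(-0.7938, 1.135, -1.265)  len=0.5856
  (v2,v7,v6) [-++] → (-0.7938, 1.135, -0.612291)–(-0.7938, 1.135, -1.265)  len=0.6527

Chained into 1 loop(s):
  loop 1: 8 segments, perimeter = 9.6000
Total perimeter = 9.600

loops=1 perimeter=9.600


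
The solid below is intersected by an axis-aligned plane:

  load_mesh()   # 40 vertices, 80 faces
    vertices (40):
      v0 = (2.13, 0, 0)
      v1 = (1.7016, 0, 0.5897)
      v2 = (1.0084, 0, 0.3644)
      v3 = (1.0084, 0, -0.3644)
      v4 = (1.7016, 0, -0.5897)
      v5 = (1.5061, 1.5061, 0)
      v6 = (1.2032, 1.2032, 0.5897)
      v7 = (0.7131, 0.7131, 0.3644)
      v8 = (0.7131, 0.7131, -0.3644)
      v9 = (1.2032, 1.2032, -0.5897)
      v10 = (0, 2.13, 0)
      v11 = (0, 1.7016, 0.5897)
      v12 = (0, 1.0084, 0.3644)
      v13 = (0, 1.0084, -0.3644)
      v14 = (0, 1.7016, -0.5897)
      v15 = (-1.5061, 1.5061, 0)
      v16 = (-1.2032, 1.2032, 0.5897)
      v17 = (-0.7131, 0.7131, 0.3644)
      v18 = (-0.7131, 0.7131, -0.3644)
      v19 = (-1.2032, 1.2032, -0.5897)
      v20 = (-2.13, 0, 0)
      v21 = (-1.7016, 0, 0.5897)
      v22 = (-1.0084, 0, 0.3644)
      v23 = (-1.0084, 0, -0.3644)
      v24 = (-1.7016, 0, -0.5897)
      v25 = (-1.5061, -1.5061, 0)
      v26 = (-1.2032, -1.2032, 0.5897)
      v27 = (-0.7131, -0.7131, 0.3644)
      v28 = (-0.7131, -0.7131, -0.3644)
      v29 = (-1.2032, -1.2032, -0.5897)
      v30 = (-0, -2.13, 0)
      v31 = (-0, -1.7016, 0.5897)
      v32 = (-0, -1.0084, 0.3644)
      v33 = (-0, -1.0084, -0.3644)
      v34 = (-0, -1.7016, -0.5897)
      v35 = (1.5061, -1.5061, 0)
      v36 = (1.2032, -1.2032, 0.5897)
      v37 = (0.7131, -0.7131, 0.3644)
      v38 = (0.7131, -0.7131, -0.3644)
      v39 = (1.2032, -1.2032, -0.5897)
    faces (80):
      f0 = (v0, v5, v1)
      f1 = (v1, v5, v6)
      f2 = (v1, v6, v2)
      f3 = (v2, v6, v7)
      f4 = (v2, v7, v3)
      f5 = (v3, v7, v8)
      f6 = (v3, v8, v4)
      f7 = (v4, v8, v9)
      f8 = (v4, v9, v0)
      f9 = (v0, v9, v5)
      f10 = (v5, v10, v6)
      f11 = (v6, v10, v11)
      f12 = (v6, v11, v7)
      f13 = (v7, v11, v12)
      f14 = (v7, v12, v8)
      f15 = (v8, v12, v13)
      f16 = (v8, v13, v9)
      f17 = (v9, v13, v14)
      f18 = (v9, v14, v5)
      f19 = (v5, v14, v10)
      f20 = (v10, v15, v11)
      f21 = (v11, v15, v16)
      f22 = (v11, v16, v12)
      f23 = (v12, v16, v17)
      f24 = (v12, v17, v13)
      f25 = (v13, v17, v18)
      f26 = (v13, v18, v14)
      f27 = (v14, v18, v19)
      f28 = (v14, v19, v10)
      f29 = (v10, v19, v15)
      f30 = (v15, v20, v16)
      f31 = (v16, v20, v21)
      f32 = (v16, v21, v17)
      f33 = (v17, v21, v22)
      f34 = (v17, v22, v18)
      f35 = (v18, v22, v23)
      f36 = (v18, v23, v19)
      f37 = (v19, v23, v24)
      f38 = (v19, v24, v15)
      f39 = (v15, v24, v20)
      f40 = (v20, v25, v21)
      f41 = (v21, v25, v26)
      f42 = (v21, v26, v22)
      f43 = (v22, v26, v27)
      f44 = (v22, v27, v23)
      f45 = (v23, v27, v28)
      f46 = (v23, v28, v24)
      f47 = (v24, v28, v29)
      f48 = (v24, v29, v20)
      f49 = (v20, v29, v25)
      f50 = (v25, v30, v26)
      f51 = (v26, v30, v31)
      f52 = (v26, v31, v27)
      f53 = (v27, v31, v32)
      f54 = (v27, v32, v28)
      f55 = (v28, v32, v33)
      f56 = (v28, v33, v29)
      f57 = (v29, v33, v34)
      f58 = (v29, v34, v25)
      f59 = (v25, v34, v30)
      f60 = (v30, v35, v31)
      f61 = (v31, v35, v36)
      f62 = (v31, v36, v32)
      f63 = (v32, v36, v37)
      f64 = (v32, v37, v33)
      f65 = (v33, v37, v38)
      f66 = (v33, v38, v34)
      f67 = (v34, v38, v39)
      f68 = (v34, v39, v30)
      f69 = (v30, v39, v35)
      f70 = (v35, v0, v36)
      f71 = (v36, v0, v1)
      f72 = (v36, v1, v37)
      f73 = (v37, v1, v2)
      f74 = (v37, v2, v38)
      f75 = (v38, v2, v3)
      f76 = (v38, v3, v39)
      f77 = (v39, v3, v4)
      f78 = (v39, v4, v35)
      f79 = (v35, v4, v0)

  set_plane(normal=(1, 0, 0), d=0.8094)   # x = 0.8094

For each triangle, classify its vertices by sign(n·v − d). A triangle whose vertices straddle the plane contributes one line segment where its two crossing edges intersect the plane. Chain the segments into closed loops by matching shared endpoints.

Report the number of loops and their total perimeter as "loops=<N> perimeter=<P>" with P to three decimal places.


loops=2 perimeter=8.043

Straddling triangles (24 of 80):
  (v2,v6,v7) [++-] → (0.8094, 0.8094, 0.408669)–(0.8094, 0.480552, 0.3644)  len=0.3318
  (v2,v7,v3) [+-+] → (0.8094, 0.480552, 0.3644)–(0.8094, 0.480552, 0.126732)  len=0.2377
  (v3,v7,v8) [+--] → (0.8094, 0.480552, 0.126732)–(0.8094, 0.480552, -0.3644)  len=0.4911
  (v3,v8,v4) [+-+] → (0.8094, 0.480552, -0.3644)–(0.8094, 0.64363, -0.386349)  len=0.1645
  (v4,v8,v9) [+-+] → (0.8094, 0.64363, -0.386349)–(0.8094, 0.8094, -0.408669)  len=0.1673
  (v5,v10,v6) [+-+] → (0.8094, 1.79471, 0)–(0.8094, 1.50654, 0.396695)  len=0.4903
  (v6,v10,v11) [+--] → (0.8094, 1.50654, 0.396695)–(0.8094, 1.36632, 0.5897)  len=0.2386
  (v6,v11,v7) [+--] → (0.8094, 1.36632, 0.5897)–(0.8094, 0.8094, 0.408669)  len=0.5856
  (v8,v13,v9) [--+] → (0.8094, 1.13944, -0.515961)–(0.8094, 0.8094, -0.408669)  len=0.3470
  (v9,v13,v14) [+--] → (0.8094, 1.13944, -0.515961)–(0.8094, 1.36632, -0.5897)  len=0.2386
  (v9,v14,v5) [+-+] → (0.8094, 1.36632, -0.5897)–(0.8094, 1.59654, -0.272787)  len=0.3917
  (v5,v14,v10) [+--] → (0.8094, 1.59654, -0.272787)–(0.8094, 1.79471, 0)  len=0.3372
  (v30,v35,v31) [-+-] → (0.8094, -1.79471, 0)–(0.8094, -1.59654, 0.272787)  len=0.3372
  (v31,v35,v36) [-++] → (0.8094, -1.59654, 0.272787)–(0.8094, -1.36632, 0.5897)  len=0.3917
  (v31,v36,v32) [-+-] → (0.8094, -1.36632, 0.5897)–(0.8094, -1.13944, 0.515961)  len=0.2386
  (v32,v36,v37) [-+-] → (0.8094, -1.13944, 0.515961)–(0.8094, -0.8094, 0.408669)  len=0.3470
  (v34,v38,v39) [--+] → (0.8094, -0.8094, -0.408669)–(0.8094, -1.36632, -0.5897)  len=0.5856
  (v34,v39,v30) [-+-] → (0.8094, -1.36632, -0.5897)–(0.8094, -1.50654, -0.396695)  len=0.2386
  (v30,v39,v35) [-++] → (0.8094, -1.50654, -0.396695)–(0.8094, -1.79471, 0)  len=0.4903
  (v36,v1,v37) [++-] → (0.8094, -0.64363, 0.386349)–(0.8094, -0.8094, 0.408669)  len=0.1673
  (v37,v1,v2) [-++] → (0.8094, -0.64363, 0.386349)–(0.8094, -0.480552, 0.3644)  len=0.1645
  (v37,v2,v38) [-+-] → (0.8094, -0.480552, 0.3644)–(0.8094, -0.480552, -0.126732)  len=0.4911
  (v38,v2,v3) [-++] → (0.8094, -0.480552, -0.126732)–(0.8094, -0.480552, -0.3644)  len=0.2377
  (v38,v3,v39) [-++] → (0.8094, -0.480552, -0.3644)–(0.8094, -0.8094, -0.408669)  len=0.3318

Chained into 2 loop(s):
  loop 1: 12 segments, perimeter = 4.0214
  loop 2: 12 segments, perimeter = 4.0214
Total perimeter = 8.043


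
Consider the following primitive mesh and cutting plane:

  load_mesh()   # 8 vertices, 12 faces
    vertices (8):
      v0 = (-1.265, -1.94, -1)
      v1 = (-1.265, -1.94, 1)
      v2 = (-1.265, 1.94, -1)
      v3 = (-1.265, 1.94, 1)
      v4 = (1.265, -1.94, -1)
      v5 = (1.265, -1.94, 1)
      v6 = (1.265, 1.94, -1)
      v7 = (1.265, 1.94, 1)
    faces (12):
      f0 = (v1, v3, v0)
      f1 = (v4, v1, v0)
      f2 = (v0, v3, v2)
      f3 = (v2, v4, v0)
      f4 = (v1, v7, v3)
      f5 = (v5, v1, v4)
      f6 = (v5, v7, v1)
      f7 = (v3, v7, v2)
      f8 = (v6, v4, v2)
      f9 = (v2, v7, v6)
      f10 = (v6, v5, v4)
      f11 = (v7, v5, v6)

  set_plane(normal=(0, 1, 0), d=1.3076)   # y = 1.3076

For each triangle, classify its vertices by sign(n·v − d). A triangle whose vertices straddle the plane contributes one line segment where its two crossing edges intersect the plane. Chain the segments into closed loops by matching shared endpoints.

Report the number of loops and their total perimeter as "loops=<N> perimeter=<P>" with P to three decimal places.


Straddling triangles (8 of 12):
  (v1,v3,v0) [-+-] → (-1.265, 1.3076, 1)–(-1.265, 1.3076, 0.674021)  len=0.3260
  (v0,v3,v2) [-++] → (-1.265, 1.3076, 0.674021)–(-1.265, 1.3076, -1)  len=1.6740
  (v2,v4,v0) [+--] → (-0.852636, 1.3076, -1)–(-1.265, 1.3076, -1)  len=0.4124
  (v1,v7,v3) [-++] → (0.852636, 1.3076, 1)–(-1.265, 1.3076, 1)  len=2.1176
  (v5,v7,v1) [-+-] → (1.265, 1.3076, 1)–(0.852636, 1.3076, 1)  len=0.4124
  (v6,v4,v2) [+-+] → (1.265, 1.3076, -1)–(-0.852636, 1.3076, -1)  len=2.1176
  (v6,v5,v4) [+--] → (1.265, 1.3076, -0.674021)–(1.265, 1.3076, -1)  len=0.3260
  (v7,v5,v6) [+-+] → (1.265, 1.3076, 1)–(1.265, 1.3076, -0.674021)  len=1.6740

Chained into 1 loop(s):
  loop 1: 8 segments, perimeter = 9.0600
Total perimeter = 9.060

loops=1 perimeter=9.060


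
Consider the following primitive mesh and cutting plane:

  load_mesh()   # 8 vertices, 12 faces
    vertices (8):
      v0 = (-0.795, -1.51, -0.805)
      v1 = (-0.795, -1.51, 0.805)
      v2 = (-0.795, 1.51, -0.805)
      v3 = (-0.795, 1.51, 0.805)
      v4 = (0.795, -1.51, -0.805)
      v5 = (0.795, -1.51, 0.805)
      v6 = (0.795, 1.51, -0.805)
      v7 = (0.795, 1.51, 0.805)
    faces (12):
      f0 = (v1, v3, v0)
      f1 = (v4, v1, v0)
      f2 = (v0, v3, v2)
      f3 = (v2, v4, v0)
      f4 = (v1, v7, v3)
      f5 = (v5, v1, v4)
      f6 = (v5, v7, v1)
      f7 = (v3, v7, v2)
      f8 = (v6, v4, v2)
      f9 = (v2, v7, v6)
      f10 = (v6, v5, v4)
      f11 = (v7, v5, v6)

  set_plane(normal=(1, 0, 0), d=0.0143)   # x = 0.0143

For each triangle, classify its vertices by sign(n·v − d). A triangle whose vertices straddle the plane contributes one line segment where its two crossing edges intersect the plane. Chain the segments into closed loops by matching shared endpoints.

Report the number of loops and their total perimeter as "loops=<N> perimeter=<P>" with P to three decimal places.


Straddling triangles (8 of 12):
  (v4,v1,v0) [+--] → (0.0143, -1.51, -0.0144799)–(0.0143, -1.51, -0.805)  len=0.7905
  (v2,v4,v0) [-+-] → (0.0143, -0.027161, -0.805)–(0.0143, -1.51, -0.805)  len=1.4828
  (v1,v7,v3) [-+-] → (0.0143, 0.027161, 0.805)–(0.0143, 1.51, 0.805)  len=1.4828
  (v5,v1,v4) [+-+] → (0.0143, -1.51, 0.805)–(0.0143, -1.51, -0.0144799)  len=0.8195
  (v5,v7,v1) [++-] → (0.0143, 0.027161, 0.805)–(0.0143, -1.51, 0.805)  len=1.5372
  (v3,v7,v2) [-+-] → (0.0143, 1.51, 0.805)–(0.0143, 1.51, 0.0144799)  len=0.7905
  (v6,v4,v2) [++-] → (0.0143, -0.027161, -0.805)–(0.0143, 1.51, -0.805)  len=1.5372
  (v2,v7,v6) [-++] → (0.0143, 1.51, 0.0144799)–(0.0143, 1.51, -0.805)  len=0.8195

Chained into 1 loop(s):
  loop 1: 8 segments, perimeter = 9.2600
Total perimeter = 9.260

loops=1 perimeter=9.260


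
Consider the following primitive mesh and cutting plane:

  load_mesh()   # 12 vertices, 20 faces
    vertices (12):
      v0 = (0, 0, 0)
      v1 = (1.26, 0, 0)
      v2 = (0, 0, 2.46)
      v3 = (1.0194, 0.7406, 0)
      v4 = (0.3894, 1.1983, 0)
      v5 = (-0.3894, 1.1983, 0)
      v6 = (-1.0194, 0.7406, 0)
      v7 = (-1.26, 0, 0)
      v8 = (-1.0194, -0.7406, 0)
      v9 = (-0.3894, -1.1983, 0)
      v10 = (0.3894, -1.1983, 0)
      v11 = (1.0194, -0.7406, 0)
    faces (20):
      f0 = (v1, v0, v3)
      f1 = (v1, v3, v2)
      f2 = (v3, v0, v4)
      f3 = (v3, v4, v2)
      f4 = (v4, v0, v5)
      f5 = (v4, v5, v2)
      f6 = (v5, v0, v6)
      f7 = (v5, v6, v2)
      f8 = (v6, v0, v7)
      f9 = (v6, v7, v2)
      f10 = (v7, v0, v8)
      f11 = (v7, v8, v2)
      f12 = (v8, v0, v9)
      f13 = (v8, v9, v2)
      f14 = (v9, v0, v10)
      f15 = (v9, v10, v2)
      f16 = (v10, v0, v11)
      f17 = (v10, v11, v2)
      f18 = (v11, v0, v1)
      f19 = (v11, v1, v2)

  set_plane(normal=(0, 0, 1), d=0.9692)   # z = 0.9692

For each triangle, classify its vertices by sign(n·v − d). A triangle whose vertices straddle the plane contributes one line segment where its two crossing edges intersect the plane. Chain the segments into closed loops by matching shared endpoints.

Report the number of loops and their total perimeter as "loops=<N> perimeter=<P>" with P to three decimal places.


loops=1 perimeter=4.719

Straddling triangles (10 of 20):
  (v1,v3,v2) [--+] → (0.617773, 0.448816, 0.9692)–(0.76358, 0, 0.9692)  len=0.4719
  (v3,v4,v2) [--+] → (0.235983, 0.726189, 0.9692)–(0.617773, 0.448816, 0.9692)  len=0.4719
  (v4,v5,v2) [--+] → (-0.235983, 0.726189, 0.9692)–(0.235983, 0.726189, 0.9692)  len=0.4720
  (v5,v6,v2) [--+] → (-0.617773, 0.448816, 0.9692)–(-0.235983, 0.726189, 0.9692)  len=0.4719
  (v6,v7,v2) [--+] → (-0.76358, 0, 0.9692)–(-0.617773, 0.448816, 0.9692)  len=0.4719
  (v7,v8,v2) [--+] → (-0.617773, -0.448816, 0.9692)–(-0.76358, 0, 0.9692)  len=0.4719
  (v8,v9,v2) [--+] → (-0.235983, -0.726189, 0.9692)–(-0.617773, -0.448816, 0.9692)  len=0.4719
  (v9,v10,v2) [--+] → (0.235983, -0.726189, 0.9692)–(-0.235983, -0.726189, 0.9692)  len=0.4720
  (v10,v11,v2) [--+] → (0.617773, -0.448816, 0.9692)–(0.235983, -0.726189, 0.9692)  len=0.4719
  (v11,v1,v2) [--+] → (0.76358, 0, 0.9692)–(0.617773, -0.448816, 0.9692)  len=0.4719

Chained into 1 loop(s):
  loop 1: 10 segments, perimeter = 4.7192
Total perimeter = 4.719


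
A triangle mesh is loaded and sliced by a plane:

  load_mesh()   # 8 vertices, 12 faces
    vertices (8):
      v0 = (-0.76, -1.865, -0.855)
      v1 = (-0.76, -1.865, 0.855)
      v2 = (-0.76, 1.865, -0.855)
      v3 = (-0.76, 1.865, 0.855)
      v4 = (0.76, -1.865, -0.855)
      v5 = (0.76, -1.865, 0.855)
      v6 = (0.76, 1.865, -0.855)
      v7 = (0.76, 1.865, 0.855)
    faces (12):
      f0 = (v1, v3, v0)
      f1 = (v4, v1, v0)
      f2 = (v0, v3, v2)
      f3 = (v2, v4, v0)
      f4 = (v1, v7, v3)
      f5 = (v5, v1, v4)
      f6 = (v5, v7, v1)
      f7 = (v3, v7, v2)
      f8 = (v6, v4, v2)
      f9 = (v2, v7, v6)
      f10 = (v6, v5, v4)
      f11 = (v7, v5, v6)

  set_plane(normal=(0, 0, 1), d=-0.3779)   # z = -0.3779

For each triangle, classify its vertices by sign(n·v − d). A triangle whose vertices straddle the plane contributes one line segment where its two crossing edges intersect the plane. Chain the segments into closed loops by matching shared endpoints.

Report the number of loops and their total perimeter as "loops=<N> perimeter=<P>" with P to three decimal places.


loops=1 perimeter=10.500

Straddling triangles (8 of 12):
  (v1,v3,v0) [++-] → (-0.76, -0.824308, -0.3779)–(-0.76, -1.865, -0.3779)  len=1.0407
  (v4,v1,v0) [-+-] → (0.335911, -1.865, -0.3779)–(-0.76, -1.865, -0.3779)  len=1.0959
  (v0,v3,v2) [-+-] → (-0.76, -0.824308, -0.3779)–(-0.76, 1.865, -0.3779)  len=2.6893
  (v5,v1,v4) [++-] → (0.335911, -1.865, -0.3779)–(0.76, -1.865, -0.3779)  len=0.4241
  (v3,v7,v2) [++-] → (-0.335911, 1.865, -0.3779)–(-0.76, 1.865, -0.3779)  len=0.4241
  (v2,v7,v6) [-+-] → (-0.335911, 1.865, -0.3779)–(0.76, 1.865, -0.3779)  len=1.0959
  (v6,v5,v4) [-+-] → (0.76, 0.824308, -0.3779)–(0.76, -1.865, -0.3779)  len=2.6893
  (v7,v5,v6) [++-] → (0.76, 0.824308, -0.3779)–(0.76, 1.865, -0.3779)  len=1.0407

Chained into 1 loop(s):
  loop 1: 8 segments, perimeter = 10.5000
Total perimeter = 10.500


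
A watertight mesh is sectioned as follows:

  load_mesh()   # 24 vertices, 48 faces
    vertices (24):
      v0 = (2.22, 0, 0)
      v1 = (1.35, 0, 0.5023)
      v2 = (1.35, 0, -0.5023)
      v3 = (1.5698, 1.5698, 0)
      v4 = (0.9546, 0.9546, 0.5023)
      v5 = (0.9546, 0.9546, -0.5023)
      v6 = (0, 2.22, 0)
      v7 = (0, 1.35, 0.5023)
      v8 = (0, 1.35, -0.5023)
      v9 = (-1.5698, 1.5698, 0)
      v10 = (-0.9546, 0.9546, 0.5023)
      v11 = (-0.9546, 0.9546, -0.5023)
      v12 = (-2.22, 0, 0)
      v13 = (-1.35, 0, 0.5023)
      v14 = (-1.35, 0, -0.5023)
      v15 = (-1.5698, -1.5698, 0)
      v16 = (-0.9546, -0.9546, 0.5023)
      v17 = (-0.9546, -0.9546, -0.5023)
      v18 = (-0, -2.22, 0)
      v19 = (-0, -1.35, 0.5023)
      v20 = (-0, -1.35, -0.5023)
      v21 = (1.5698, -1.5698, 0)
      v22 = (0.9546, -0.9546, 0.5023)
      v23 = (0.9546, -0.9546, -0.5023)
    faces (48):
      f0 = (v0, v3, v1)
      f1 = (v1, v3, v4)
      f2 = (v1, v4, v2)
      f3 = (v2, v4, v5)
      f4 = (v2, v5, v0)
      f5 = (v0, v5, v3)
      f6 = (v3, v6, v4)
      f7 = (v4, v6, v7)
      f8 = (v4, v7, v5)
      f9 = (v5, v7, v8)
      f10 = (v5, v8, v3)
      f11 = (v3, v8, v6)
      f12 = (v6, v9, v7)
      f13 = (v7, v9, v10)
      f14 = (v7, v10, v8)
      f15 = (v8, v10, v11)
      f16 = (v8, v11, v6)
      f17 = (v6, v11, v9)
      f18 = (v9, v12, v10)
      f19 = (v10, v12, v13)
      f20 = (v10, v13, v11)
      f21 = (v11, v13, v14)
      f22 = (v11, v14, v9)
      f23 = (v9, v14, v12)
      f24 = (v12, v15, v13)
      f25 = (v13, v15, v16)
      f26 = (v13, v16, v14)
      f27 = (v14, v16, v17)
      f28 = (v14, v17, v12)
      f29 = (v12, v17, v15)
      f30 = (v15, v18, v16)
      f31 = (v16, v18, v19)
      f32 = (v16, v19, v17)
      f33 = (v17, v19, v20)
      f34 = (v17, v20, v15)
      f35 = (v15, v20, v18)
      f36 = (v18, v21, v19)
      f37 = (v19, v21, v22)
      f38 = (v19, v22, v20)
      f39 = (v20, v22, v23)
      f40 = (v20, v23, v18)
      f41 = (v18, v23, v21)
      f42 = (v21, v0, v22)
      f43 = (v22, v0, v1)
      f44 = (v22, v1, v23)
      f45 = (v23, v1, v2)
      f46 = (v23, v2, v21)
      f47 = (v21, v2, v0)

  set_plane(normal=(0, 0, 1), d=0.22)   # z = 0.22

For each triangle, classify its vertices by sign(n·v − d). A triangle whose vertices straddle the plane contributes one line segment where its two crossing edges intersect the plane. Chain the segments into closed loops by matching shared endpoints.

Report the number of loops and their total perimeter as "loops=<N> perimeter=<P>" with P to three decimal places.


loops=2 perimeter=19.526

Straddling triangles (32 of 48):
  (v0,v3,v1) [--+] → (1.47353, 0.882251, 0.22)–(1.83895, 0, 0.22)  len=0.9549
  (v1,v3,v4) [+-+] → (1.47353, 0.882251, 0.22)–(1.30035, 1.30035, 0.22)  len=0.4525
  (v1,v4,v2) [++-] → (1.06571, 0.68635, 0.22)–(1.35, 0, 0.22)  len=0.7429
  (v2,v4,v5) [-+-] → (1.06571, 0.68635, 0.22)–(0.9546, 0.9546, 0.22)  len=0.2904
  (v3,v6,v4) [--+] → (0.418101, 1.66577, 0.22)–(1.30035, 1.30035, 0.22)  len=0.9549
  (v4,v6,v7) [+-+] → (0.418101, 1.66577, 0.22)–(0, 1.83895, 0.22)  len=0.4525
  (v4,v7,v5) [++-] → (0.26825, 1.23889, 0.22)–(0.9546, 0.9546, 0.22)  len=0.7429
  (v5,v7,v8) [-+-] → (0.26825, 1.23889, 0.22)–(0, 1.35, 0.22)  len=0.2904
  (v6,v9,v7) [--+] → (-0.882251, 1.47353, 0.22)–(0, 1.83895, 0.22)  len=0.9549
  (v7,v9,v10) [+-+] → (-0.882251, 1.47353, 0.22)–(-1.30035, 1.30035, 0.22)  len=0.4525
  (v7,v10,v8) [++-] → (-0.68635, 1.06571, 0.22)–(0, 1.35, 0.22)  len=0.7429
  (v8,v10,v11) [-+-] → (-0.68635, 1.06571, 0.22)–(-0.9546, 0.9546, 0.22)  len=0.2904
  (v9,v12,v10) [--+] → (-1.66577, 0.418101, 0.22)–(-1.30035, 1.30035, 0.22)  len=0.9549
  (v10,v12,v13) [+-+] → (-1.66577, 0.418101, 0.22)–(-1.83895, 0, 0.22)  len=0.4525
  (v10,v13,v11) [++-] → (-1.23889, 0.26825, 0.22)–(-0.9546, 0.9546, 0.22)  len=0.7429
  (v11,v13,v14) [-+-] → (-1.23889, 0.26825, 0.22)–(-1.35, 0, 0.22)  len=0.2904
  (v12,v15,v13) [--+] → (-1.47353, -0.882251, 0.22)–(-1.83895, 0, 0.22)  len=0.9549
  (v13,v15,v16) [+-+] → (-1.47353, -0.882251, 0.22)–(-1.30035, -1.30035, 0.22)  len=0.4525
  (v13,v16,v14) [++-] → (-1.06571, -0.68635, 0.22)–(-1.35, 0, 0.22)  len=0.7429
  (v14,v16,v17) [-+-] → (-1.06571, -0.68635, 0.22)–(-0.9546, -0.9546, 0.22)  len=0.2904
  (v15,v18,v16) [--+] → (-0.418101, -1.66577, 0.22)–(-1.30035, -1.30035, 0.22)  len=0.9549
  (v16,v18,v19) [+-+] → (-0.418101, -1.66577, 0.22)–(0, -1.83895, 0.22)  len=0.4525
  (v16,v19,v17) [++-] → (-0.26825, -1.23889, 0.22)–(-0.9546, -0.9546, 0.22)  len=0.7429
  (v17,v19,v20) [-+-] → (-0.26825, -1.23889, 0.22)–(0, -1.35, 0.22)  len=0.2904
  (v18,v21,v19) [--+] → (0.882251, -1.47353, 0.22)–(0, -1.83895, 0.22)  len=0.9549
  (v19,v21,v22) [+-+] → (0.882251, -1.47353, 0.22)–(1.30035, -1.30035, 0.22)  len=0.4525
  (v19,v22,v20) [++-] → (0.68635, -1.06571, 0.22)–(0, -1.35, 0.22)  len=0.7429
  (v20,v22,v23) [-+-] → (0.68635, -1.06571, 0.22)–(0.9546, -0.9546, 0.22)  len=0.2904
  (v21,v0,v22) [--+] → (1.66577, -0.418101, 0.22)–(1.30035, -1.30035, 0.22)  len=0.9549
  (v22,v0,v1) [+-+] → (1.66577, -0.418101, 0.22)–(1.83895, 0, 0.22)  len=0.4525
  (v22,v1,v23) [++-] → (1.23889, -0.26825, 0.22)–(0.9546, -0.9546, 0.22)  len=0.7429
  (v23,v1,v2) [-+-] → (1.23889, -0.26825, 0.22)–(1.35, 0, 0.22)  len=0.2904

Chained into 2 loop(s):
  loop 1: 16 segments, perimeter = 11.2599
  loop 2: 16 segments, perimeter = 8.2660
Total perimeter = 19.526


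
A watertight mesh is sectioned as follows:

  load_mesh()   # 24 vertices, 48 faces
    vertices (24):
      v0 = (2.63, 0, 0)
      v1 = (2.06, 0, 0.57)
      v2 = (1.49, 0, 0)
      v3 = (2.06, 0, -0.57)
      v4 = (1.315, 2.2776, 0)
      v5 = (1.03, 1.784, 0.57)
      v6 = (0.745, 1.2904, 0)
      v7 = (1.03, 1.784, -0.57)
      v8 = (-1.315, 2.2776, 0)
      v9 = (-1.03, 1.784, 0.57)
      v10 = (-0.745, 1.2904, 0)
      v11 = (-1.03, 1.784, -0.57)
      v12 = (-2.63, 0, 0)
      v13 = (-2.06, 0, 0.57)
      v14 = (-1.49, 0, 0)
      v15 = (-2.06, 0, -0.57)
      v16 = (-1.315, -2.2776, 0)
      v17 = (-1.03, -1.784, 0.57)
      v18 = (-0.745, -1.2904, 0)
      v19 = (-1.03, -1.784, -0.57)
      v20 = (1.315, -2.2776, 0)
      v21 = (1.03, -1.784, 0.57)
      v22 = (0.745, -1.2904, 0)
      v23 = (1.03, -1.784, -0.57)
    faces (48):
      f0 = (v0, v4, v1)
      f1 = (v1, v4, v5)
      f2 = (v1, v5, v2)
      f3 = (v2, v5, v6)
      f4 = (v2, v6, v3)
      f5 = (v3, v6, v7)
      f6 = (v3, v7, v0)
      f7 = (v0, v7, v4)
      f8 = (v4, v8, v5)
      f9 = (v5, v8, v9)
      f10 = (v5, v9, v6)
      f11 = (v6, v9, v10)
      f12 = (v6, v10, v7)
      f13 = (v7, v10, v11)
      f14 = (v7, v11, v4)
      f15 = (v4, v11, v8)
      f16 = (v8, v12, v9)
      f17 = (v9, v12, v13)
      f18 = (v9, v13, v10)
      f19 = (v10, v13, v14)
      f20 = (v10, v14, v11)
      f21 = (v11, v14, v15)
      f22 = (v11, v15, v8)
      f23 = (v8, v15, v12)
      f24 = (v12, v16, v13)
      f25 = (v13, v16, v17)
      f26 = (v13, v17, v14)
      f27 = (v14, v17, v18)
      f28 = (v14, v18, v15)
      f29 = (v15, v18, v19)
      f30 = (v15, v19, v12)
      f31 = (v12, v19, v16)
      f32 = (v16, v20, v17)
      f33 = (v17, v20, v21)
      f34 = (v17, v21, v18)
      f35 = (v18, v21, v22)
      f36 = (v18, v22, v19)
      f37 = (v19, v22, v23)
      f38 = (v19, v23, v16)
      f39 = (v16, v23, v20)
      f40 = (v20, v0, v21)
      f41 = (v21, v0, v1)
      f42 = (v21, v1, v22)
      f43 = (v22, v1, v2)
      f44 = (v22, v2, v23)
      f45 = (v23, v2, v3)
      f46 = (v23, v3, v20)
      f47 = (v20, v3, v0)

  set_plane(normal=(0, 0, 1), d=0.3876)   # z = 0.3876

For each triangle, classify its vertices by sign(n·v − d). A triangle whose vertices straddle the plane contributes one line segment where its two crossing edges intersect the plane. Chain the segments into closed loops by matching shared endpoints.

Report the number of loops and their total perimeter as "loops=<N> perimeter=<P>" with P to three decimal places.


loops=2 perimeter=24.720

Straddling triangles (24 of 48):
  (v0,v4,v1) [--+] → (1.8216, 0.728832, 0.3876)–(2.2424, 0, 0.3876)  len=0.8416
  (v1,v4,v5) [+-+] → (1.8216, 0.728832, 0.3876)–(1.1212, 1.94195, 0.3876)  len=1.4008
  (v1,v5,v2) [++-] → (1.1772, 1.21312, 0.3876)–(1.8776, 0, 0.3876)  len=1.4008
  (v2,v5,v6) [-+-] → (1.1772, 1.21312, 0.3876)–(0.9388, 1.62605, 0.3876)  len=0.4768
  (v4,v8,v5) [--+] → (0.2796, 1.94195, 0.3876)–(1.1212, 1.94195, 0.3876)  len=0.8416
  (v5,v8,v9) [+-+] → (0.2796, 1.94195, 0.3876)–(-1.1212, 1.94195, 0.3876)  len=1.4008
  (v5,v9,v6) [++-] → (-0.462, 1.62605, 0.3876)–(0.9388, 1.62605, 0.3876)  len=1.4008
  (v6,v9,v10) [-+-] → (-0.462, 1.62605, 0.3876)–(-0.9388, 1.62605, 0.3876)  len=0.4768
  (v8,v12,v9) [--+] → (-1.542, 1.21312, 0.3876)–(-1.1212, 1.94195, 0.3876)  len=0.8416
  (v9,v12,v13) [+-+] → (-1.542, 1.21312, 0.3876)–(-2.2424, 0, 0.3876)  len=1.4008
  (v9,v13,v10) [++-] → (-1.6392, 0.412928, 0.3876)–(-0.9388, 1.62605, 0.3876)  len=1.4008
  (v10,v13,v14) [-+-] → (-1.6392, 0.412928, 0.3876)–(-1.8776, 0, 0.3876)  len=0.4768
  (v12,v16,v13) [--+] → (-1.8216, -0.728832, 0.3876)–(-2.2424, 0, 0.3876)  len=0.8416
  (v13,v16,v17) [+-+] → (-1.8216, -0.728832, 0.3876)–(-1.1212, -1.94195, 0.3876)  len=1.4008
  (v13,v17,v14) [++-] → (-1.1772, -1.21312, 0.3876)–(-1.8776, 0, 0.3876)  len=1.4008
  (v14,v17,v18) [-+-] → (-1.1772, -1.21312, 0.3876)–(-0.9388, -1.62605, 0.3876)  len=0.4768
  (v16,v20,v17) [--+] → (-0.2796, -1.94195, 0.3876)–(-1.1212, -1.94195, 0.3876)  len=0.8416
  (v17,v20,v21) [+-+] → (-0.2796, -1.94195, 0.3876)–(1.1212, -1.94195, 0.3876)  len=1.4008
  (v17,v21,v18) [++-] → (0.462, -1.62605, 0.3876)–(-0.9388, -1.62605, 0.3876)  len=1.4008
  (v18,v21,v22) [-+-] → (0.462, -1.62605, 0.3876)–(0.9388, -1.62605, 0.3876)  len=0.4768
  (v20,v0,v21) [--+] → (1.542, -1.21312, 0.3876)–(1.1212, -1.94195, 0.3876)  len=0.8416
  (v21,v0,v1) [+-+] → (1.542, -1.21312, 0.3876)–(2.2424, 0, 0.3876)  len=1.4008
  (v21,v1,v22) [++-] → (1.6392, -0.412928, 0.3876)–(0.9388, -1.62605, 0.3876)  len=1.4008
  (v22,v1,v2) [-+-] → (1.6392, -0.412928, 0.3876)–(1.8776, 0, 0.3876)  len=0.4768

Chained into 2 loop(s):
  loop 1: 12 segments, perimeter = 13.4543
  loop 2: 12 segments, perimeter = 11.2656
Total perimeter = 24.720


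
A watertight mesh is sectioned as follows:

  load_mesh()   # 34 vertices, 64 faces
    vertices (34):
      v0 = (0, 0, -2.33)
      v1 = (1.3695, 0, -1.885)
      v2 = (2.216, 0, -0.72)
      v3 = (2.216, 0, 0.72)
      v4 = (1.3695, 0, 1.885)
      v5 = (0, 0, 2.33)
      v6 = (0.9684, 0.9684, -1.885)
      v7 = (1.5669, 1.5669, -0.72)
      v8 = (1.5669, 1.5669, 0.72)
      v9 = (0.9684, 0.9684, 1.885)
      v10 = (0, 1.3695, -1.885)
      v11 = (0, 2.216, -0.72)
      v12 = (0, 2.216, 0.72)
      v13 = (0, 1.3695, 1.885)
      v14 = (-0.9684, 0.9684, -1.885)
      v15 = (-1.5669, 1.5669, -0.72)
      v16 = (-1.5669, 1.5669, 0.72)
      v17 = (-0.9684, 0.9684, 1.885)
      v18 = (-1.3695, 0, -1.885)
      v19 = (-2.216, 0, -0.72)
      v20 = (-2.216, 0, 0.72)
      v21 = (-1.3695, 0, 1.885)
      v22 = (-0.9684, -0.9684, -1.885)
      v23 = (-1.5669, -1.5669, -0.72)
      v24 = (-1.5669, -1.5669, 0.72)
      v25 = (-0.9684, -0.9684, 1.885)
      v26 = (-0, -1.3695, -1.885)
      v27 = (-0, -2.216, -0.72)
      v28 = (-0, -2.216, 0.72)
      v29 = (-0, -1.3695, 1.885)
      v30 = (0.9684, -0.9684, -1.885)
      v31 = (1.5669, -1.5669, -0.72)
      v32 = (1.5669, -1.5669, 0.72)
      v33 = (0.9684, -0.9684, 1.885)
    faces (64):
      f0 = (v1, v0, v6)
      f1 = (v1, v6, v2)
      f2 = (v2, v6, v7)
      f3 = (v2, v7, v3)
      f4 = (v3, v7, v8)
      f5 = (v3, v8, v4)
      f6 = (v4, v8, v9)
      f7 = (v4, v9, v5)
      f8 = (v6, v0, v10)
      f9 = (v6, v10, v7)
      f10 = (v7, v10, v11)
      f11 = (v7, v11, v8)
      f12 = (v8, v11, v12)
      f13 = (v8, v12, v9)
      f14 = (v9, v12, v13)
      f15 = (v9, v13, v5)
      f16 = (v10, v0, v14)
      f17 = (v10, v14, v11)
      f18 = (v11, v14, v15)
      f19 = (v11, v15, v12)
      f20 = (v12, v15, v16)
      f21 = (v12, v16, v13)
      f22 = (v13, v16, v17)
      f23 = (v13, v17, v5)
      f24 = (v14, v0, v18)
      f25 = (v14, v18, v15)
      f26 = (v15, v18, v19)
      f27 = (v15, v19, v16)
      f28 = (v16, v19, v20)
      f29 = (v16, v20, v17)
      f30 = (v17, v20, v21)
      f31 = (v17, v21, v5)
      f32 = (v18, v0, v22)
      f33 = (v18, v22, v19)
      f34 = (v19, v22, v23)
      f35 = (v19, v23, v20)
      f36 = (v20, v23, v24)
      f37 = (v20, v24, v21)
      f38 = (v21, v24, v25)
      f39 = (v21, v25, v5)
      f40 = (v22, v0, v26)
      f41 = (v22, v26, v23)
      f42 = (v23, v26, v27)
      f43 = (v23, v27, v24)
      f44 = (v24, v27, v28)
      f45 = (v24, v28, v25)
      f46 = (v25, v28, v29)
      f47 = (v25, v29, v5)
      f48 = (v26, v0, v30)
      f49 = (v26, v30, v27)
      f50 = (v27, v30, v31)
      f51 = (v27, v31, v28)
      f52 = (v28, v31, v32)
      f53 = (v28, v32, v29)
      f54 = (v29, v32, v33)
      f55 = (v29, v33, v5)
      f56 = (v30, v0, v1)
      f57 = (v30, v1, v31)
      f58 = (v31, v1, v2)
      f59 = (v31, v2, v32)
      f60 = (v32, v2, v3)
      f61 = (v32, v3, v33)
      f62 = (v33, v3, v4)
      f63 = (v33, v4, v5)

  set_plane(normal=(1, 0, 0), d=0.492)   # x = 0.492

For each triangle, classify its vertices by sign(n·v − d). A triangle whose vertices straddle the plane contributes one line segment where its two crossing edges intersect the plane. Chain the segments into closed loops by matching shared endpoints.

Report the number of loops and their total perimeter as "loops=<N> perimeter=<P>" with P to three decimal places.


Straddling triangles (20 of 64):
  (v1,v0,v6) [+-+] → (0.492, 0, -2.17013)–(0.492, 0.492, -2.10392)  len=0.4964
  (v4,v9,v5) [++-] → (0.492, 0.492, 2.10392)–(0.492, 0, 2.17013)  len=0.4964
  (v6,v0,v10) [+--] → (0.492, 0.492, -2.10392)–(0.492, 1.16572, -1.885)  len=0.7084
  (v6,v10,v7) [+-+] → (0.492, 1.16572, -1.885)–(0.492, 1.43148, -1.51919)  len=0.4522
  (v7,v10,v11) [+--] → (0.492, 1.43148, -1.51919)–(0.492, 2.01219, -0.72)  len=0.9879
  (v7,v11,v8) [+-+] → (0.492, 2.01219, -0.72)–(0.492, 2.01219, -0.267846)  len=0.4522
  (v8,v11,v12) [+--] → (0.492, 2.01219, -0.267846)–(0.492, 2.01219, 0.72)  len=0.9878
  (v8,v12,v9) [+-+] → (0.492, 2.01219, 0.72)–(0.492, 1.58215, 1.31188)  len=0.7316
  (v9,v12,v13) [+--] → (0.492, 1.58215, 1.31188)–(0.492, 1.16572, 1.885)  len=0.7084
  (v9,v13,v5) [+--] → (0.492, 1.16572, 1.885)–(0.492, 0.492, 2.10392)  len=0.7084
  (v26,v0,v30) [--+] → (0.492, -0.492, -2.10392)–(0.492, -1.16572, -1.885)  len=0.7084
  (v26,v30,v27) [-+-] → (0.492, -1.16572, -1.885)–(0.492, -1.58215, -1.31188)  len=0.7084
  (v27,v30,v31) [-++] → (0.492, -1.58215, -1.31188)–(0.492, -2.01219, -0.72)  len=0.7316
  (v27,v31,v28) [-+-] → (0.492, -2.01219, -0.72)–(0.492, -2.01219, 0.267846)  len=0.9878
  (v28,v31,v32) [-++] → (0.492, -2.01219, 0.267846)–(0.492, -2.01219, 0.72)  len=0.4522
  (v28,v32,v29) [-+-] → (0.492, -2.01219, 0.72)–(0.492, -1.43148, 1.51919)  len=0.9879
  (v29,v32,v33) [-++] → (0.492, -1.43148, 1.51919)–(0.492, -1.16572, 1.885)  len=0.4522
  (v29,v33,v5) [-+-] → (0.492, -1.16572, 1.885)–(0.492, -0.492, 2.10392)  len=0.7084
  (v30,v0,v1) [+-+] → (0.492, -0.492, -2.10392)–(0.492, 0, -2.17013)  len=0.4964
  (v33,v4,v5) [++-] → (0.492, 0, 2.17013)–(0.492, -0.492, 2.10392)  len=0.4964

Chained into 1 loop(s):
  loop 1: 20 segments, perimeter = 13.4595
Total perimeter = 13.459

loops=1 perimeter=13.459


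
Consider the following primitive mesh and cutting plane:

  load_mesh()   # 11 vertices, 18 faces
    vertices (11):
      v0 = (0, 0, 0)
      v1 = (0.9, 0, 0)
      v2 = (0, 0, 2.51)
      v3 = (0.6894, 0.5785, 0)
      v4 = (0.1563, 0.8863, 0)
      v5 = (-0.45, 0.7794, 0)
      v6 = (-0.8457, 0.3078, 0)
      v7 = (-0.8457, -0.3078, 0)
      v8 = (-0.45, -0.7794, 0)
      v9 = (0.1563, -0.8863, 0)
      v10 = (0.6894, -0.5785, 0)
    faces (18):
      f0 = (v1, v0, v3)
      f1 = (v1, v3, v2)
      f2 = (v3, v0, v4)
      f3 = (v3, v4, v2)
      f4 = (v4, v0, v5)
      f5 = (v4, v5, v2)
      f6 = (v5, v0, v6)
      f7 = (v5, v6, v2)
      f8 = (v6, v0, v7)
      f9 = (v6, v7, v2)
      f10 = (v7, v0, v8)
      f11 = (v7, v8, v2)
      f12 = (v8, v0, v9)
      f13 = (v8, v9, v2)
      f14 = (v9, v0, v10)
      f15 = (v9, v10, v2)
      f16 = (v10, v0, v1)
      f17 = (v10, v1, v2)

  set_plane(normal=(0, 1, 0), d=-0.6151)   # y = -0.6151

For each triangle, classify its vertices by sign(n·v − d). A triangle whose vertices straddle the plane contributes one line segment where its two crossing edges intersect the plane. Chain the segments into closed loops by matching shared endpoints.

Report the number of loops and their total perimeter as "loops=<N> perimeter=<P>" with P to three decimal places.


loops=1 perimeter=3.240

Straddling triangles (6 of 18):
  (v7,v0,v8) [++-] → (-0.355139, -0.6151, 0)–(-0.587857, -0.6151, 0)  len=0.2327
  (v7,v8,v2) [+-+] → (-0.587857, -0.6151, 0)–(-0.355139, -0.6151, 0.529116)  len=0.5780
  (v8,v0,v9) [-+-] → (-0.355139, -0.6151, 0)–(0.108474, -0.6151, 0)  len=0.4636
  (v8,v9,v2) [--+] → (0.108474, -0.6151, 0.768038)–(-0.355139, -0.6151, 0.529116)  len=0.5216
  (v9,v0,v10) [-++] → (0.108474, -0.6151, 0)–(0.62601, -0.6151, 0)  len=0.5175
  (v9,v10,v2) [-++] → (0.62601, -0.6151, 0)–(0.108474, -0.6151, 0.768038)  len=0.9261

Chained into 1 loop(s):
  loop 1: 6 segments, perimeter = 3.2396
Total perimeter = 3.240


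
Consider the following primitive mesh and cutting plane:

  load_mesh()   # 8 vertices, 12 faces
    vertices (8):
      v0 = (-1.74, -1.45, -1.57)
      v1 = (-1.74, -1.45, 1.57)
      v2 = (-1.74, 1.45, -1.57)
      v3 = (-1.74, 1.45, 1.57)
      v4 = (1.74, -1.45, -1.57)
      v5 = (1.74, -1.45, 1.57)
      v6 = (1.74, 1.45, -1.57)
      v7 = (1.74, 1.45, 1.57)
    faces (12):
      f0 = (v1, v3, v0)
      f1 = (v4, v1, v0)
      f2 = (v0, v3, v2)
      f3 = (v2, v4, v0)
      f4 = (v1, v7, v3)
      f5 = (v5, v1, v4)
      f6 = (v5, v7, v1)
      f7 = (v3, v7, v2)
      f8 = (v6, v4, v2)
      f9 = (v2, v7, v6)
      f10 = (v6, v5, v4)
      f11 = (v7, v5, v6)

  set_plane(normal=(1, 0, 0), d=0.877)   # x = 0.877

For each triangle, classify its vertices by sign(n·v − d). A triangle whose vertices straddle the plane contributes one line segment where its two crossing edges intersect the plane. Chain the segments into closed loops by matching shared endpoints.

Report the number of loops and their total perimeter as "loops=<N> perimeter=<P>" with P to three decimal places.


Straddling triangles (8 of 12):
  (v4,v1,v0) [+--] → (0.877, -1.45, -0.791316)–(0.877, -1.45, -1.57)  len=0.7787
  (v2,v4,v0) [-+-] → (0.877, -0.730833, -1.57)–(0.877, -1.45, -1.57)  len=0.7192
  (v1,v7,v3) [-+-] → (0.877, 0.730833, 1.57)–(0.877, 1.45, 1.57)  len=0.7192
  (v5,v1,v4) [+-+] → (0.877, -1.45, 1.57)–(0.877, -1.45, -0.791316)  len=2.3613
  (v5,v7,v1) [++-] → (0.877, 0.730833, 1.57)–(0.877, -1.45, 1.57)  len=2.1808
  (v3,v7,v2) [-+-] → (0.877, 1.45, 1.57)–(0.877, 1.45, 0.791316)  len=0.7787
  (v6,v4,v2) [++-] → (0.877, -0.730833, -1.57)–(0.877, 1.45, -1.57)  len=2.1808
  (v2,v7,v6) [-++] → (0.877, 1.45, 0.791316)–(0.877, 1.45, -1.57)  len=2.3613

Chained into 1 loop(s):
  loop 1: 8 segments, perimeter = 12.0800
Total perimeter = 12.080

loops=1 perimeter=12.080


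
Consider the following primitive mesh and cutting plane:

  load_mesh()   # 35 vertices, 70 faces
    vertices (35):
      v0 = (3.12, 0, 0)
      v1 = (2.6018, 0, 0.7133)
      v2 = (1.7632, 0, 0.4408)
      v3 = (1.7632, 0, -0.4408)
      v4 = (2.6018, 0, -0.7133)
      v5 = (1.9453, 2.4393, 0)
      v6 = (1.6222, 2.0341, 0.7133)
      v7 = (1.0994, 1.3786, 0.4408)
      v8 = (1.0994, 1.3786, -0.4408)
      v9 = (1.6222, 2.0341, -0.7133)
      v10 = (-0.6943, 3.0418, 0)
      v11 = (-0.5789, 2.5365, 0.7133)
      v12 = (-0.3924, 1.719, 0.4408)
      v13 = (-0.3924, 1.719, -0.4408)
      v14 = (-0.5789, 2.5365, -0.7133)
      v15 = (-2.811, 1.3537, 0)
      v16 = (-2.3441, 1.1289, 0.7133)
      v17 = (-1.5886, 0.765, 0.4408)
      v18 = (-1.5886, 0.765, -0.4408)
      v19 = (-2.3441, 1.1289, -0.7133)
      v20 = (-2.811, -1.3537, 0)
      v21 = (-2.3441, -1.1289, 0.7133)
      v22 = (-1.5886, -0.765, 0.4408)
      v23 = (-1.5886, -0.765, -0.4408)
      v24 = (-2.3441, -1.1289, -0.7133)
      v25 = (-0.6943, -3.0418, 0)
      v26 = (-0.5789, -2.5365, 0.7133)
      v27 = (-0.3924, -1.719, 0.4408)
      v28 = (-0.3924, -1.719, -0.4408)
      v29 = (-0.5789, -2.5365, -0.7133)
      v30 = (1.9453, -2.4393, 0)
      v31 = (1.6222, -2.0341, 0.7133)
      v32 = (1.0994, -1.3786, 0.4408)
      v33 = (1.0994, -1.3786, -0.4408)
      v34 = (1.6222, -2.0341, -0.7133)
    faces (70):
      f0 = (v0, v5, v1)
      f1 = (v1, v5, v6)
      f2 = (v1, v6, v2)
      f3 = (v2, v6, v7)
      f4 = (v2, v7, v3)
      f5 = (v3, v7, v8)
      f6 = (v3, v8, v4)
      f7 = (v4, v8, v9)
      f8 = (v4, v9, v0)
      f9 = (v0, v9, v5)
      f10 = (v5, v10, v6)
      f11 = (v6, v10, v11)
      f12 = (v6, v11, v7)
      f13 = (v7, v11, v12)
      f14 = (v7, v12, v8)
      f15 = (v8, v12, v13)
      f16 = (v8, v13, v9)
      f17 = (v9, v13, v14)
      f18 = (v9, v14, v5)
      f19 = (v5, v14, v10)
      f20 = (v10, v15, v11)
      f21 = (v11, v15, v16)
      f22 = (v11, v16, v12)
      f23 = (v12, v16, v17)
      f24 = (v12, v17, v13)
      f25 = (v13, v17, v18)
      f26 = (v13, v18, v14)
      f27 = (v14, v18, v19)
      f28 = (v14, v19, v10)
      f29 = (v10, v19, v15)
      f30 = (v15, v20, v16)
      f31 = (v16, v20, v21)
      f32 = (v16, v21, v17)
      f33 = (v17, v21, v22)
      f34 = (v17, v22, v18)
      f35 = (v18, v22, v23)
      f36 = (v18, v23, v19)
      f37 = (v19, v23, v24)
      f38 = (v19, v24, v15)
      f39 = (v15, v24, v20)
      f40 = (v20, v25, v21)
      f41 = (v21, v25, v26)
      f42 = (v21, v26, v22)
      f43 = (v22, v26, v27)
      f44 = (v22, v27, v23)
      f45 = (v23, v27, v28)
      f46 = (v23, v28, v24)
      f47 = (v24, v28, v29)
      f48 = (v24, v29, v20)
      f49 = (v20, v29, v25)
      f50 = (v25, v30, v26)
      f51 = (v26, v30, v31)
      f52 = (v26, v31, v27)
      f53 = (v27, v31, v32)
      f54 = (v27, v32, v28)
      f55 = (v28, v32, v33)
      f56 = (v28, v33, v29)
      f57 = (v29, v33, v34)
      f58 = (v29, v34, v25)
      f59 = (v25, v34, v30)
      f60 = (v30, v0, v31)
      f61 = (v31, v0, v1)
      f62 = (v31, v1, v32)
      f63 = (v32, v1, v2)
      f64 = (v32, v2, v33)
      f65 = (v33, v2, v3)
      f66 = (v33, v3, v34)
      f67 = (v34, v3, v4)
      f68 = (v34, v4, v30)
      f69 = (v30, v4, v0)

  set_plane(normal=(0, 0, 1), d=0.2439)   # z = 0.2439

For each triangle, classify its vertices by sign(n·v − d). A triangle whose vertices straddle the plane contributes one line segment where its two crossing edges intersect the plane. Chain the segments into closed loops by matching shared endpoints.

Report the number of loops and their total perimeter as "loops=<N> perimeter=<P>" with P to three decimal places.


Straddling triangles (28 of 70):
  (v0,v5,v1) [--+] → (2.16978, 1.60523, 0.2439)–(2.94281, 0, 0.2439)  len=1.7817
  (v1,v5,v6) [+-+] → (2.16978, 1.60523, 0.2439)–(1.83482, 2.30075, 0.2439)  len=0.7720
  (v2,v7,v3) [++-] → (1.24766, 1.0707, 0.2439)–(1.7632, 0, 0.2439)  len=1.1884
  (v3,v7,v8) [-+-] → (1.24766, 1.0707, 0.2439)–(1.0994, 1.3786, 0.2439)  len=0.3417
  (v5,v10,v6) [--+] → (0.0977852, 2.69724, 0.2439)–(1.83482, 2.30075, 0.2439)  len=1.7817
  (v6,v10,v11) [+-+] → (0.0977852, 2.69724, 0.2439)–(-0.654841, 2.86902, 0.2439)  len=0.7720
  (v7,v12,v8) [++-] → (-0.0592155, 1.64297, 0.2439)–(1.0994, 1.3786, 0.2439)  len=1.1884
  (v8,v12,v13) [-+-] → (-0.0592155, 1.64297, 0.2439)–(-0.3924, 1.719, 0.2439)  len=0.3417
  (v10,v15,v11) [--+] → (-2.04777, 1.75814, 0.2439)–(-0.654841, 2.86902, 0.2439)  len=1.7817
  (v11,v15,v16) [+-+] → (-2.04777, 1.75814, 0.2439)–(-2.65135, 1.27683, 0.2439)  len=0.7720
  (v12,v17,v13) [++-] → (-1.32144, 0.97807, 0.2439)–(-0.3924, 1.719, 0.2439)  len=1.1883
  (v13,v17,v18) [-+-] → (-1.32144, 0.97807, 0.2439)–(-1.5886, 0.765, 0.2439)  len=0.3417
  (v15,v20,v16) [--+] → (-2.65135, -0.50482, 0.2439)–(-2.65135, 1.27683, 0.2439)  len=1.7817
  (v16,v20,v21) [+-+] → (-2.65135, -0.50482, 0.2439)–(-2.65135, -1.27683, 0.2439)  len=0.7720
  (v17,v22,v18) [++-] → (-1.5886, -0.423284, 0.2439)–(-1.5886, 0.765, 0.2439)  len=1.1883
  (v18,v22,v23) [-+-] → (-1.5886, -0.423284, 0.2439)–(-1.5886, -0.765, 0.2439)  len=0.3417
  (v20,v25,v21) [--+] → (-1.25842, -2.38772, 0.2439)–(-2.65135, -1.27683, 0.2439)  len=1.7817
  (v21,v25,v26) [+-+] → (-1.25842, -2.38772, 0.2439)–(-0.654841, -2.86902, 0.2439)  len=0.7720
  (v22,v27,v23) [++-] → (-0.659564, -1.50593, 0.2439)–(-1.5886, -0.765, 0.2439)  len=1.1883
  (v23,v27,v28) [-+-] → (-0.659564, -1.50593, 0.2439)–(-0.3924, -1.719, 0.2439)  len=0.3417
  (v25,v30,v26) [--+] → (1.0822, -2.47254, 0.2439)–(-0.654841, -2.86902, 0.2439)  len=1.7817
  (v26,v30,v31) [+-+] → (1.0822, -2.47254, 0.2439)–(1.83482, -2.30075, 0.2439)  len=0.7720
  (v27,v32,v28) [++-] → (0.766216, -1.45463, 0.2439)–(-0.3924, -1.719, 0.2439)  len=1.1884
  (v28,v32,v33) [-+-] → (0.766216, -1.45463, 0.2439)–(1.0994, -1.3786, 0.2439)  len=0.3417
  (v30,v0,v31) [--+] → (2.60785, -0.695524, 0.2439)–(1.83482, -2.30075, 0.2439)  len=1.7817
  (v31,v0,v1) [+-+] → (2.60785, -0.695524, 0.2439)–(2.94281, 0, 0.2439)  len=0.7720
  (v32,v2,v33) [++-] → (1.61494, -0.307902, 0.2439)–(1.0994, -1.3786, 0.2439)  len=1.1884
  (v33,v2,v3) [-+-] → (1.61494, -0.307902, 0.2439)–(1.7632, 0, 0.2439)  len=0.3417

Chained into 2 loop(s):
  loop 1: 14 segments, perimeter = 17.8756
  loop 2: 14 segments, perimeter = 10.7105
Total perimeter = 28.586

loops=2 perimeter=28.586
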